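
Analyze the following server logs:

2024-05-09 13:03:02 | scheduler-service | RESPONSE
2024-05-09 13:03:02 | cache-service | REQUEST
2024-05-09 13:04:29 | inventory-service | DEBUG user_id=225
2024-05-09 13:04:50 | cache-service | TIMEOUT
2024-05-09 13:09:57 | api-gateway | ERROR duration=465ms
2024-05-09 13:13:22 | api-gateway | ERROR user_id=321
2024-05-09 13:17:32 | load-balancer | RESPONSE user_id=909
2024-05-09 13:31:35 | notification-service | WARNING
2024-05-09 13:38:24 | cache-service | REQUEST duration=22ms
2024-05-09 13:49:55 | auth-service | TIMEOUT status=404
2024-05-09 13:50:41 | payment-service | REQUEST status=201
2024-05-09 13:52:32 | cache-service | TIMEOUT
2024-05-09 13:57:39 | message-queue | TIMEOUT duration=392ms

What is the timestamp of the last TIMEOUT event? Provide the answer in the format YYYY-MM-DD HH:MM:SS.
2024-05-09 13:57:39

To find the last event:

1. Filter for all TIMEOUT events
2. Sort by timestamp
3. Select the last one
4. Timestamp: 2024-05-09 13:57:39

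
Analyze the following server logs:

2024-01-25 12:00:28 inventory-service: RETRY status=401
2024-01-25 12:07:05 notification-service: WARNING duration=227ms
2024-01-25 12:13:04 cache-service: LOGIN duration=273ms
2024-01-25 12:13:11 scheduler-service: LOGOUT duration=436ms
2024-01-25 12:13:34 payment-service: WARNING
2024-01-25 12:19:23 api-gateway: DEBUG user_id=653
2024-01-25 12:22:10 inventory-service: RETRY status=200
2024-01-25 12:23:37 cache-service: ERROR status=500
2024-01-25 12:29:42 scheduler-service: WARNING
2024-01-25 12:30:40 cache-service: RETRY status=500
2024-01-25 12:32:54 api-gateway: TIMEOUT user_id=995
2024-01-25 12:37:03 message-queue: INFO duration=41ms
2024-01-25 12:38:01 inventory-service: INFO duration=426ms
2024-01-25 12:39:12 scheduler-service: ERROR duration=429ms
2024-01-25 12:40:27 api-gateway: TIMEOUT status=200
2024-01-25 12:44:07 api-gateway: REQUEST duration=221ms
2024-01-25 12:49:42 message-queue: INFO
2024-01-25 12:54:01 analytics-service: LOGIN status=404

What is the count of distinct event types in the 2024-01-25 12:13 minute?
3

To count unique event types:

1. Filter events in the minute starting at 2024-01-25 12:13
2. Extract event types from matching entries
3. Count unique types: 3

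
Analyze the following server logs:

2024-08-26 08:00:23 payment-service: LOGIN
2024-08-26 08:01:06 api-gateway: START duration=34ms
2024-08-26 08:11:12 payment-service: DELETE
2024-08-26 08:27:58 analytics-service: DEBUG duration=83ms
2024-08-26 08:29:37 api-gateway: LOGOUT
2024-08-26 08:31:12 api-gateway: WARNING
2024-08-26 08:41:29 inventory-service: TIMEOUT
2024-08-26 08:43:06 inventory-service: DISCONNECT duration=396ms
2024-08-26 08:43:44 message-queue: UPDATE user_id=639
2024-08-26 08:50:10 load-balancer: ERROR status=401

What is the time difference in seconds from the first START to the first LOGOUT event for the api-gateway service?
1711

To find the time between events:

1. Locate the first START event for api-gateway: 2024-08-26 08:01:06
2. Locate the first LOGOUT event for api-gateway: 2024-08-26 08:29:37
3. Calculate the difference: 2024-08-26 08:29:37 - 2024-08-26 08:01:06 = 1711 seconds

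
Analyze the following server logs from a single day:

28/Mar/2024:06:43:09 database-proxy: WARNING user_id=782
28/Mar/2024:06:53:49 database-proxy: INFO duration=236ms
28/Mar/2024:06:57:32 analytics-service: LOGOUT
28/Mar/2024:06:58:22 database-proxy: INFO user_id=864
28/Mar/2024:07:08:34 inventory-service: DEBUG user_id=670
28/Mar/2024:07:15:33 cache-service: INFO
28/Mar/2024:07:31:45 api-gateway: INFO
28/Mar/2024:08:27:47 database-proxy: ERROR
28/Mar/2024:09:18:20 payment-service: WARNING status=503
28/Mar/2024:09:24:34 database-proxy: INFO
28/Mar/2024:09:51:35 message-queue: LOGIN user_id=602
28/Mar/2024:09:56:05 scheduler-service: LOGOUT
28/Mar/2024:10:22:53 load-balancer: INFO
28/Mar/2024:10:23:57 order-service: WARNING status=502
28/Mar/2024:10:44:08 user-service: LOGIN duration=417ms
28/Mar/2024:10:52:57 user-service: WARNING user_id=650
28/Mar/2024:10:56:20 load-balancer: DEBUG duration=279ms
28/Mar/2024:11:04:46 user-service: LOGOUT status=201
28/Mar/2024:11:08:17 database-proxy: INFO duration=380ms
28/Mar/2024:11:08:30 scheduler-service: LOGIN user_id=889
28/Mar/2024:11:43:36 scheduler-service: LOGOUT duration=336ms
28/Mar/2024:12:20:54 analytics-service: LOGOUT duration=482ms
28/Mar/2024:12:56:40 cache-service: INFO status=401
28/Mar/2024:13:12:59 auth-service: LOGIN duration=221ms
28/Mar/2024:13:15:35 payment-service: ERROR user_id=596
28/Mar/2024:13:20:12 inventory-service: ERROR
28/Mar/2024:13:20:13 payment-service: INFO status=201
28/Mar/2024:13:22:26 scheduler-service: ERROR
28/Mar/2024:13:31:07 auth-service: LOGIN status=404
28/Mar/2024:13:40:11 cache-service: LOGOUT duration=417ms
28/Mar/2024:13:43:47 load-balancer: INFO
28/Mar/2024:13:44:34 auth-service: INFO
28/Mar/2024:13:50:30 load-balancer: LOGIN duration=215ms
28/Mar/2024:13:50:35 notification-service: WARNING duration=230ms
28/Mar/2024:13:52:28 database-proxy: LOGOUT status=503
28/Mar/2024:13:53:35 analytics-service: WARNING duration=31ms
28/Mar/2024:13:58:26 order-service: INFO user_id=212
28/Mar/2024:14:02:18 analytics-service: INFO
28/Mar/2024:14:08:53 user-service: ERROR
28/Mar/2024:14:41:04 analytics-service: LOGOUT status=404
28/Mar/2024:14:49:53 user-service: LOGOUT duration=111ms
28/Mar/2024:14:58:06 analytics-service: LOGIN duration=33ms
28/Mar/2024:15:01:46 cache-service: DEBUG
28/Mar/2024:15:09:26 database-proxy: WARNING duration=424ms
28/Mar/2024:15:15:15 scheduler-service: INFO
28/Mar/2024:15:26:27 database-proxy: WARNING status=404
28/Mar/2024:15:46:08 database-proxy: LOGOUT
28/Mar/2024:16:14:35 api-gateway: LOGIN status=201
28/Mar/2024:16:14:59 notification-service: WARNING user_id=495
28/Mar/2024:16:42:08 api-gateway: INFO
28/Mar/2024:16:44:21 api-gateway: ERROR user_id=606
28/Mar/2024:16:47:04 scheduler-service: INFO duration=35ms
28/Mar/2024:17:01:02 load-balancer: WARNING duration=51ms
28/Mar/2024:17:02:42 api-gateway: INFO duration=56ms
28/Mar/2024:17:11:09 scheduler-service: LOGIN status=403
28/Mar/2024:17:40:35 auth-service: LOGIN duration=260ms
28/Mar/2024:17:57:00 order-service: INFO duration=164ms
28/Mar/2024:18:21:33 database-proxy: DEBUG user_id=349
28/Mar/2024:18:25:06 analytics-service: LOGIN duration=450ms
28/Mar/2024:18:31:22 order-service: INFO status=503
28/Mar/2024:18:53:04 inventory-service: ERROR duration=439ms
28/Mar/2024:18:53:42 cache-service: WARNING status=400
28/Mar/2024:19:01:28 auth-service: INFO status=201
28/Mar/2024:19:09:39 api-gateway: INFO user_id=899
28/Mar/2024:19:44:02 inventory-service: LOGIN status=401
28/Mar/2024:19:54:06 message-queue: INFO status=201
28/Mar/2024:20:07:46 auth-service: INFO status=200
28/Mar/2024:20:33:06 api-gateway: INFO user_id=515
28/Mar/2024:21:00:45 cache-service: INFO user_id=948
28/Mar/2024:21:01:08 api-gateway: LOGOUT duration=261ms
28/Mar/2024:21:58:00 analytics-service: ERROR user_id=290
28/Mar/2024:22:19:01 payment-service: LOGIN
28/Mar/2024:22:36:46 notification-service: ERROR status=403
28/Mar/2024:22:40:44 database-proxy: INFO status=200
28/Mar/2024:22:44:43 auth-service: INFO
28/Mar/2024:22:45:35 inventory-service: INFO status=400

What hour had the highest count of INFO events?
13

To find the peak hour:

1. Group all INFO events by hour
2. Count events in each hour
3. Find hour with maximum count
4. Peak hour: 13 (with 4 events)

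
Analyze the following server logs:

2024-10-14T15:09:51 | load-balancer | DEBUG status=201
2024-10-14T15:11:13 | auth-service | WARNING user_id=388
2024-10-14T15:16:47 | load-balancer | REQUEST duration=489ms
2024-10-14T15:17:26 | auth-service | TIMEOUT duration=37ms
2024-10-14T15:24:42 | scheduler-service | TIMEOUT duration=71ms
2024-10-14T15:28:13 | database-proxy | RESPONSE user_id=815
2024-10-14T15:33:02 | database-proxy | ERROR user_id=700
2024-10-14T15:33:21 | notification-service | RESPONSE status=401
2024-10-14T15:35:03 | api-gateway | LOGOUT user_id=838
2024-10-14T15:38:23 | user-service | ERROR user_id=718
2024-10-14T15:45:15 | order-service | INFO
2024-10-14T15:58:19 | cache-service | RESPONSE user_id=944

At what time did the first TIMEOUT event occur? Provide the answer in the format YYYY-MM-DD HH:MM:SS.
2024-10-14 15:17:26

To find the first event:

1. Filter for all TIMEOUT events
2. Sort by timestamp
3. Select the first one
4. Timestamp: 2024-10-14 15:17:26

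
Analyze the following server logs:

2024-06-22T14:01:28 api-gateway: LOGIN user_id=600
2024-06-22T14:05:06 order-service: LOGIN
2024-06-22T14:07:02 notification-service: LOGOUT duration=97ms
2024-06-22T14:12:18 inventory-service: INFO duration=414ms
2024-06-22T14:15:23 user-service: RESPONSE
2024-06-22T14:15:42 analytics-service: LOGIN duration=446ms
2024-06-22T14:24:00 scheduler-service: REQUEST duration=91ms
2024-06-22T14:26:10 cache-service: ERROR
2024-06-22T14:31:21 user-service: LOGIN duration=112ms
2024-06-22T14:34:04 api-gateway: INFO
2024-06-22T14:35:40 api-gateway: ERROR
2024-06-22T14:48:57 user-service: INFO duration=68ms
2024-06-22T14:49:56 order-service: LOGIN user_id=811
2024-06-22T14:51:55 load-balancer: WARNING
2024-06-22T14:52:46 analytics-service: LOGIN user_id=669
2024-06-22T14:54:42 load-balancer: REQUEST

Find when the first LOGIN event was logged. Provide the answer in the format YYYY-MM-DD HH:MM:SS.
2024-06-22 14:01:28

To find the first event:

1. Filter for all LOGIN events
2. Sort by timestamp
3. Select the first one
4. Timestamp: 2024-06-22 14:01:28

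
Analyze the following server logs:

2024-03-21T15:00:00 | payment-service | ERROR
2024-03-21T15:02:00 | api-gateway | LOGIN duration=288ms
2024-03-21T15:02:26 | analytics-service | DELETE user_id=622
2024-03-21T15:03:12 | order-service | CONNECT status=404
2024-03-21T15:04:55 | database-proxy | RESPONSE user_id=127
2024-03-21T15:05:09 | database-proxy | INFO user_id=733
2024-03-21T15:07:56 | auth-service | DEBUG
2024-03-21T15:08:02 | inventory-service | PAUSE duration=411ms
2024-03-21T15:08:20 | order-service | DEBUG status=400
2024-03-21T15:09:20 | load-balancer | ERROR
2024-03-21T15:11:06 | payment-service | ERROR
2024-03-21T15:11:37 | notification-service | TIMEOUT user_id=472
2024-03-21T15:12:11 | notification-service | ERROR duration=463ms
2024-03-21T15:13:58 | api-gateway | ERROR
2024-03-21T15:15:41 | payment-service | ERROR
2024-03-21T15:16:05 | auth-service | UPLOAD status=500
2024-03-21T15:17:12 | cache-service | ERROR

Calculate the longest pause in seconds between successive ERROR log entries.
560

To find the longest gap:

1. Extract all ERROR events in chronological order
2. Calculate time differences between consecutive events
3. Find the maximum difference
4. Longest gap: 560 seconds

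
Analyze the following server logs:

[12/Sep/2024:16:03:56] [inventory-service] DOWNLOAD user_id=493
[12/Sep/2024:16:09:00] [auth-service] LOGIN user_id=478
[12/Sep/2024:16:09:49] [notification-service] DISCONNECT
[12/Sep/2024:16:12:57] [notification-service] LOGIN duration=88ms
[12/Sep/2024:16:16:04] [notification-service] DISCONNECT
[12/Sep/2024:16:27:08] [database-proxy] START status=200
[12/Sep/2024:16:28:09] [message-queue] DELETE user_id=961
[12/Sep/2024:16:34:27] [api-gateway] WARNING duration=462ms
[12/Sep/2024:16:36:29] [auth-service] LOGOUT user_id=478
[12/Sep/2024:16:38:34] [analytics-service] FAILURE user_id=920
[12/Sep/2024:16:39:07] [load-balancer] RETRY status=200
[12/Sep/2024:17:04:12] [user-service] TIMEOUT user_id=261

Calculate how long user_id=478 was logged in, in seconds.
1649

To calculate session duration:

1. Find LOGIN event for user_id=478: 12/Sep/2024:16:09:00
2. Find LOGOUT event for user_id=478: 12/Sep/2024:16:36:29
3. Session duration: 12/Sep/2024:16:36:29 - 12/Sep/2024:16:09:00 = 1649 seconds (27 minutes)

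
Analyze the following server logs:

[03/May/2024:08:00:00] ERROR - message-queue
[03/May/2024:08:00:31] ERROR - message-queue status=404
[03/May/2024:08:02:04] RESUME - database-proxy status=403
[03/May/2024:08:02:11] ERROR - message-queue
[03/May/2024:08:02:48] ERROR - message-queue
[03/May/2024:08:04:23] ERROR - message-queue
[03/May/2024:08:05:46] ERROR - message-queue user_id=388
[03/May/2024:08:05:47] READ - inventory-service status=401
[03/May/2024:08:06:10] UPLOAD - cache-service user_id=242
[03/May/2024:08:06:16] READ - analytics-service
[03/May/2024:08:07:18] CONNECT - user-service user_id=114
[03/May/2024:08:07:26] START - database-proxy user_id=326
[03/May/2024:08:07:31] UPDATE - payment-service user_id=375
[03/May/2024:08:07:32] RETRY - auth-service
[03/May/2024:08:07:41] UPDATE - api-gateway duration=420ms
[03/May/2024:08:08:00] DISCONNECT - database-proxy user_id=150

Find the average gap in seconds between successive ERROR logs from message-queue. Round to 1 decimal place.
69.2

To calculate average interval:

1. Find all ERROR events for message-queue in order
2. Calculate time gaps between consecutive events
3. Compute mean of gaps: 346 / 5 = 69.2 seconds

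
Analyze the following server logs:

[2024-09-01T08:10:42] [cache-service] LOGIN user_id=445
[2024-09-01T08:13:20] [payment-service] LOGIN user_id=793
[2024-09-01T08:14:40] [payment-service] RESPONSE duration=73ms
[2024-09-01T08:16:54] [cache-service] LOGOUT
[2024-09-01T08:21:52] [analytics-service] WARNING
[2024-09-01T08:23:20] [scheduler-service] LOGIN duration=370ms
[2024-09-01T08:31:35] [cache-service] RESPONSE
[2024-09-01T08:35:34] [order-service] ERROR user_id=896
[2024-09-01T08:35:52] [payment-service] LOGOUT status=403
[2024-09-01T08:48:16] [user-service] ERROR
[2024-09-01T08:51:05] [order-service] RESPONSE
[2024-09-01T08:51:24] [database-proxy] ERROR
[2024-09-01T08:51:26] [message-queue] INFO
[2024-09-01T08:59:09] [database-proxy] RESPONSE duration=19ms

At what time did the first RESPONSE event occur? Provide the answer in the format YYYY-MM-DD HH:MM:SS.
2024-09-01 08:14:40

To find the first event:

1. Filter for all RESPONSE events
2. Sort by timestamp
3. Select the first one
4. Timestamp: 2024-09-01 08:14:40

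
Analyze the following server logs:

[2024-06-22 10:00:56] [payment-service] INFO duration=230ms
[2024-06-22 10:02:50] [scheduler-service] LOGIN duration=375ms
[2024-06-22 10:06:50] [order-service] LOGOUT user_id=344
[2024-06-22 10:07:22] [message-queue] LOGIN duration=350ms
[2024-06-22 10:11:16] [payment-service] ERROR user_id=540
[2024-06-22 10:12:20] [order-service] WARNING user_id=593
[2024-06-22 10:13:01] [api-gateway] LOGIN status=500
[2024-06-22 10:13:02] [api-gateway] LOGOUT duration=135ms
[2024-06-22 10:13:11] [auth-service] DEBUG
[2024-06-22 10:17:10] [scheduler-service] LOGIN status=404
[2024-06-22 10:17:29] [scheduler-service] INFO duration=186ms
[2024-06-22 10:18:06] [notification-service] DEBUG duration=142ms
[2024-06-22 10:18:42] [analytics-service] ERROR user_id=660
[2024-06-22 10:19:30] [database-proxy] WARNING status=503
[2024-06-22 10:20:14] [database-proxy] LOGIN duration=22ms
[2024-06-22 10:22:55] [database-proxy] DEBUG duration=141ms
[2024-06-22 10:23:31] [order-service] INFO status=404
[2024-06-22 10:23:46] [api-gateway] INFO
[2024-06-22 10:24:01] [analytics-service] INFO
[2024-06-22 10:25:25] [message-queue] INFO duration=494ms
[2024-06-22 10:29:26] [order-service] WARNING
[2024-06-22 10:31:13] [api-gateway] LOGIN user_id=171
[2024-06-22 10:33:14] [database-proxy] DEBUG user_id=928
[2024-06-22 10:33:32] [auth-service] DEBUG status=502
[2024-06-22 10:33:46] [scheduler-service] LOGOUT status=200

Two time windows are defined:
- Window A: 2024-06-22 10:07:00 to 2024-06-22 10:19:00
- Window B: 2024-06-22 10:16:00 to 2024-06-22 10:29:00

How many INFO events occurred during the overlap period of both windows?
1

To find overlap events:

1. Window A: 2024-06-22 10:07:00 to 2024-06-22 10:19:00
2. Window B: 2024-06-22 10:16:00 to 2024-06-22 10:29:00
3. Overlap period: 2024-06-22 10:16:00 to 2024-06-22 10:19:00
4. Count INFO events in overlap: 1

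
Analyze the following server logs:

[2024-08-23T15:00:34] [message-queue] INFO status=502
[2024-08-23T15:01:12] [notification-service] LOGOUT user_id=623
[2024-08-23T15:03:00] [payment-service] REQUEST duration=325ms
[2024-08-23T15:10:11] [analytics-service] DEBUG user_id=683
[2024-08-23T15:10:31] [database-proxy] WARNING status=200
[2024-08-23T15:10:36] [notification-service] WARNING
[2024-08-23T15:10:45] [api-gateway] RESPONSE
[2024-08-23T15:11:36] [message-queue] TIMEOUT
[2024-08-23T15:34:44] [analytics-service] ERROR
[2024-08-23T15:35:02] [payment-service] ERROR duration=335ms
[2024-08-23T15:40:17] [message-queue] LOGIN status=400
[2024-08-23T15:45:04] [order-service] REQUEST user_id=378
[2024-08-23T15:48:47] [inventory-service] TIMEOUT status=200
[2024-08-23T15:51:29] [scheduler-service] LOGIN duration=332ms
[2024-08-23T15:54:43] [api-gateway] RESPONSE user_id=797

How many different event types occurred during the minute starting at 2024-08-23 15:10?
3

To count unique event types:

1. Filter events in the minute starting at 2024-08-23 15:10
2. Extract event types from matching entries
3. Count unique types: 3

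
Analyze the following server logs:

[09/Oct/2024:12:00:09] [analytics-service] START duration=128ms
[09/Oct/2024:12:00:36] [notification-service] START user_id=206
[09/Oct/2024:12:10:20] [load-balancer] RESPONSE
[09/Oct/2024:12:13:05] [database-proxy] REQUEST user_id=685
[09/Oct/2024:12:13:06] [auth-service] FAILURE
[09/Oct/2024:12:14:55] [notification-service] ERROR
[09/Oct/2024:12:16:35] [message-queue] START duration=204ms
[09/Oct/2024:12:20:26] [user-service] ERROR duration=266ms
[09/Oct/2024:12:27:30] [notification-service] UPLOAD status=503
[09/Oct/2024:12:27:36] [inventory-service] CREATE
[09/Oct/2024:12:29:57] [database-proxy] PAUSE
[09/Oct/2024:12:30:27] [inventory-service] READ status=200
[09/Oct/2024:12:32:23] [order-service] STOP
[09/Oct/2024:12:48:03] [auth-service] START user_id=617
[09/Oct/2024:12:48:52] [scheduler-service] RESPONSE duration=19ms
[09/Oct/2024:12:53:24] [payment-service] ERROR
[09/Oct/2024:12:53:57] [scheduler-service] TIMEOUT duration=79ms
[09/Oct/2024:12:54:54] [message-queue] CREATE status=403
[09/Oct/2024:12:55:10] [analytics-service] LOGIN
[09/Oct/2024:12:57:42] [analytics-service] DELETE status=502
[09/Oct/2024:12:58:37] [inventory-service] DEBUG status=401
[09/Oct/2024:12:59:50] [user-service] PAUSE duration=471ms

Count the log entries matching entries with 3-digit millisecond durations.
4

To find matching entries:

1. Pattern to match: entries with 3-digit millisecond durations
2. Scan each log entry for the pattern
3. Count matches: 4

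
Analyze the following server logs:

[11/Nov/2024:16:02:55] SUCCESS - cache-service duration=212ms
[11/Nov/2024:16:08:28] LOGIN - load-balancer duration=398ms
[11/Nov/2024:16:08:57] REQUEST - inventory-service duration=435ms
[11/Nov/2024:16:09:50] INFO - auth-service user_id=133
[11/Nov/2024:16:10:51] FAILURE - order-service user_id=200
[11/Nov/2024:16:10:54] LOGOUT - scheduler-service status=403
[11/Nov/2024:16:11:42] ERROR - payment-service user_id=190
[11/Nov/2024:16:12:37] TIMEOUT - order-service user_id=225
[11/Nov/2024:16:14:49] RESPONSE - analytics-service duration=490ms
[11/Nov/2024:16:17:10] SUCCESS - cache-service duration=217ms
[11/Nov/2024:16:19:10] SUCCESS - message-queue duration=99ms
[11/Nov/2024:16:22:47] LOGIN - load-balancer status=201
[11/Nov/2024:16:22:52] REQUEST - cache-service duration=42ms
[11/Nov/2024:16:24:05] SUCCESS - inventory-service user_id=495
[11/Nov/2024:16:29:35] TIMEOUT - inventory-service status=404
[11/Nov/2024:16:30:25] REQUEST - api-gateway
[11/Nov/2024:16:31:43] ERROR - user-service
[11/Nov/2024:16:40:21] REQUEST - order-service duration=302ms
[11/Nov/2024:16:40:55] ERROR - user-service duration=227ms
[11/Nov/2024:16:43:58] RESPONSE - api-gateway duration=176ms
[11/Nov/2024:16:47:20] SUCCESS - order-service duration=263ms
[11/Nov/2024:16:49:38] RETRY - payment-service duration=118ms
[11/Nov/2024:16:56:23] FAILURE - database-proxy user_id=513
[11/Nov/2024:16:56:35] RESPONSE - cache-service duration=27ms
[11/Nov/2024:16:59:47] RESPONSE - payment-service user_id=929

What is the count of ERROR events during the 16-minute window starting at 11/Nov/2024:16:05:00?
1

To count events in the time window:

1. Window boundaries: 11/Nov/2024:16:05:00 to 11/Nov/2024:16:21:00
2. Filter for ERROR events within this window
3. Count matching events: 1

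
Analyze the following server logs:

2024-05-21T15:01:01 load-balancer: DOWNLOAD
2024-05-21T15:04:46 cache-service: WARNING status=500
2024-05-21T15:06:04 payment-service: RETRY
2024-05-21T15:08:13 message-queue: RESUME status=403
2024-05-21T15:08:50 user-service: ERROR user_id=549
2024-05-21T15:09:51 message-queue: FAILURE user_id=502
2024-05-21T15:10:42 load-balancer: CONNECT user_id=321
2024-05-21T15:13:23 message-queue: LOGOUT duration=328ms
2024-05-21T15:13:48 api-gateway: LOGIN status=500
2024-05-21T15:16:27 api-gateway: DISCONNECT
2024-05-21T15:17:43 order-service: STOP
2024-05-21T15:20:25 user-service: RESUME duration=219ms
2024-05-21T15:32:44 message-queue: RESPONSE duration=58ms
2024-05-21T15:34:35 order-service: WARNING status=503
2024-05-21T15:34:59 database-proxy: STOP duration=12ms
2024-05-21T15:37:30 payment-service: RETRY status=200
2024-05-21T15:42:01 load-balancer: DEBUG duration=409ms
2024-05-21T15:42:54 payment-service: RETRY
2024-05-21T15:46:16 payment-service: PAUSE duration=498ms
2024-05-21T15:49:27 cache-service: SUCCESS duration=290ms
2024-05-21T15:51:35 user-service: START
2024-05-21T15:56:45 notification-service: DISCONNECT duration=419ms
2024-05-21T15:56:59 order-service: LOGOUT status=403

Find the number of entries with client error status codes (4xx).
2

To find matching entries:

1. Pattern to match: client error status codes (4xx)
2. Scan each log entry for the pattern
3. Count matches: 2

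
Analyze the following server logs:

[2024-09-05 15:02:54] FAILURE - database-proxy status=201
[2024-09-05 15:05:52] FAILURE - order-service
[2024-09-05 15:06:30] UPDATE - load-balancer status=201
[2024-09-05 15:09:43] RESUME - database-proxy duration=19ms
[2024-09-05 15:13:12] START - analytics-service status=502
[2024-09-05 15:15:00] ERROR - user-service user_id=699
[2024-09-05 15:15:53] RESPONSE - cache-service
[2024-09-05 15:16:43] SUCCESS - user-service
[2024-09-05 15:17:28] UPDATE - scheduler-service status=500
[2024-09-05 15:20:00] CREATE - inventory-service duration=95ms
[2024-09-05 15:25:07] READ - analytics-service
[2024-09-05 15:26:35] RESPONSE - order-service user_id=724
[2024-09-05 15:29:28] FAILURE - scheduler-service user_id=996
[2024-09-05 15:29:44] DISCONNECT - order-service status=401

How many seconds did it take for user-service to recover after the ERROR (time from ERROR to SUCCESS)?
103

To calculate recovery time:

1. Find ERROR event for user-service: 2024-09-05 15:15:00
2. Find next SUCCESS event for user-service: 2024-09-05 15:16:43
3. Recovery time: 2024-09-05 15:16:43 - 2024-09-05 15:15:00 = 103 seconds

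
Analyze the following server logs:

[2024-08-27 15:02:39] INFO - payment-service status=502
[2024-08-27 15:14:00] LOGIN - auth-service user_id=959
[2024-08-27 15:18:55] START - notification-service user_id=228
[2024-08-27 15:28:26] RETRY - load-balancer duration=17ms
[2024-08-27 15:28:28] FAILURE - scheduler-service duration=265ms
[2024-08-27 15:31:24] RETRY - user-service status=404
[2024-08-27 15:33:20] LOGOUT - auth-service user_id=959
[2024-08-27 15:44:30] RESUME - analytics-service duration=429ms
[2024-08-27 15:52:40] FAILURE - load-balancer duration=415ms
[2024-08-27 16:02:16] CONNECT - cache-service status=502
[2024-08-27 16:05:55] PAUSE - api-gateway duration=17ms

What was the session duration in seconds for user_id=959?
1160

To calculate session duration:

1. Find LOGIN event for user_id=959: 2024-08-27 15:14:00
2. Find LOGOUT event for user_id=959: 2024-08-27 15:33:20
3. Session duration: 2024-08-27 15:33:20 - 2024-08-27 15:14:00 = 1160 seconds (19 minutes)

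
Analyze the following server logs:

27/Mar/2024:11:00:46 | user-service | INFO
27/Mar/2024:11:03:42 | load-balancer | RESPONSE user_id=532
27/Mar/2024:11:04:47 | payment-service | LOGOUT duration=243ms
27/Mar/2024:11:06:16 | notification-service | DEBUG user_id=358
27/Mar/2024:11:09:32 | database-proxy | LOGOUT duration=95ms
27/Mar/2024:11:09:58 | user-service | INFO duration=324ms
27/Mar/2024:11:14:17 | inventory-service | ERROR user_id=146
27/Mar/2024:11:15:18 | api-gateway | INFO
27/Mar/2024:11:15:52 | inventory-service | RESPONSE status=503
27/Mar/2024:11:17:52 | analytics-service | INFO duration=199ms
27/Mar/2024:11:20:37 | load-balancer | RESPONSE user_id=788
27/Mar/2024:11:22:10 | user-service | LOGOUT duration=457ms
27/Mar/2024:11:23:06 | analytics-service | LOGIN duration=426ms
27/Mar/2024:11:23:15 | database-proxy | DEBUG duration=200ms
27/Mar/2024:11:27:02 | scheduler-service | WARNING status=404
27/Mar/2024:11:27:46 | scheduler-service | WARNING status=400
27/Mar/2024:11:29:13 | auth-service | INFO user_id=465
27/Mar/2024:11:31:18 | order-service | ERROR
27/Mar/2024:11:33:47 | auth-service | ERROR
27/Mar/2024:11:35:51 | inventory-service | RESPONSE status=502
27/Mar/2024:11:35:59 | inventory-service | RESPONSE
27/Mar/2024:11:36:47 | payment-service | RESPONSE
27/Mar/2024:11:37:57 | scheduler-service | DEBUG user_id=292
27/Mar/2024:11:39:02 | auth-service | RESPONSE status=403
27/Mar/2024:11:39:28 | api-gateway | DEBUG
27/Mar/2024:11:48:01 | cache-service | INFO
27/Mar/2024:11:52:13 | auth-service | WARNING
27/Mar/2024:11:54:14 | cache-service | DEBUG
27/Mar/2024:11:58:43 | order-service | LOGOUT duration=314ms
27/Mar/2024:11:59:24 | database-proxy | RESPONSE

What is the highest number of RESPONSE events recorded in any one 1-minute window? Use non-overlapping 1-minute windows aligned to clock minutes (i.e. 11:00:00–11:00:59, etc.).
2

To find the burst window:

1. Divide the log period into non-overlapping 1-minute windows starting at 11:00
2. Count RESPONSE events in each window
3. Find the window with maximum count
4. Maximum events in a window: 2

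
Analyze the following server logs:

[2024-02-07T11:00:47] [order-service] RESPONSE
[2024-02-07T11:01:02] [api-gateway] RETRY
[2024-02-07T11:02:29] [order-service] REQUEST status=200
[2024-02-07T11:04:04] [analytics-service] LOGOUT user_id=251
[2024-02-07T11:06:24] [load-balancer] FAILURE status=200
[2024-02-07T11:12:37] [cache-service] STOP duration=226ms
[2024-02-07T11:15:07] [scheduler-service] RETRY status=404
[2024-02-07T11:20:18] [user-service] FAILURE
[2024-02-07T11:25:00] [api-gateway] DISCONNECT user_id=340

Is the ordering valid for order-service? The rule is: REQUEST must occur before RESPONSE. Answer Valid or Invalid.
Invalid

To validate ordering:

1. Required order: REQUEST → RESPONSE
2. Rule: REQUEST must occur before RESPONSE
3. Check actual order of events for order-service
4. Result: Invalid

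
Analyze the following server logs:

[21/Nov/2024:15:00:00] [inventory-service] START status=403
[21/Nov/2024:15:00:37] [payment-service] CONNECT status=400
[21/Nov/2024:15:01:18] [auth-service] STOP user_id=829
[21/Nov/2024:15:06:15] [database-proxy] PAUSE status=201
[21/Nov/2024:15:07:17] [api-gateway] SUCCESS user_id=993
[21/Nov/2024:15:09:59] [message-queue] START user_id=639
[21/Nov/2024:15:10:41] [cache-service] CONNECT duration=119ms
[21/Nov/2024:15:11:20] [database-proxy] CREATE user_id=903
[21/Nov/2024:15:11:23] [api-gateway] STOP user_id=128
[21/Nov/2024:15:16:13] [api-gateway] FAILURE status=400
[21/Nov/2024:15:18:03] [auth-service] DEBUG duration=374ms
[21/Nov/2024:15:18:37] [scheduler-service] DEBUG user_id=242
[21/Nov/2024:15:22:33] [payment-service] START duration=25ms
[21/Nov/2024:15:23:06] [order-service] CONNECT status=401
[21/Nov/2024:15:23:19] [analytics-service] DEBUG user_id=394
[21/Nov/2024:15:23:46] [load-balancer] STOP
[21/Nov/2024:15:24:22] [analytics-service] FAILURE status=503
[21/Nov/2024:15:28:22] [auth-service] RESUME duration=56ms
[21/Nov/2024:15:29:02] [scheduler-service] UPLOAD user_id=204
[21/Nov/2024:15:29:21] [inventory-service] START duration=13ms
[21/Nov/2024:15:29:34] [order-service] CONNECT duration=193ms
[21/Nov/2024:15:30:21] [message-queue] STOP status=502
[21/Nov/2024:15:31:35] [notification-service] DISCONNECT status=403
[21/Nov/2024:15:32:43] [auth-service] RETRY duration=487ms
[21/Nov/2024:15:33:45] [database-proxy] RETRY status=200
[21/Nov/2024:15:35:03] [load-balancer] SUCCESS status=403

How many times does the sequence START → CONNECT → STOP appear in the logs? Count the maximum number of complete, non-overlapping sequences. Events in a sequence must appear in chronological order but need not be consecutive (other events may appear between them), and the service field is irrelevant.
4

To count sequences:

1. Look for pattern: START → CONNECT → STOP
2. Greedily scan the log in chronological order, matching each sequence element in turn (ignoring service)
3. Each time the full pattern completes, increment the count and restart matching from the next event
4. Complete non-overlapping sequences found: 4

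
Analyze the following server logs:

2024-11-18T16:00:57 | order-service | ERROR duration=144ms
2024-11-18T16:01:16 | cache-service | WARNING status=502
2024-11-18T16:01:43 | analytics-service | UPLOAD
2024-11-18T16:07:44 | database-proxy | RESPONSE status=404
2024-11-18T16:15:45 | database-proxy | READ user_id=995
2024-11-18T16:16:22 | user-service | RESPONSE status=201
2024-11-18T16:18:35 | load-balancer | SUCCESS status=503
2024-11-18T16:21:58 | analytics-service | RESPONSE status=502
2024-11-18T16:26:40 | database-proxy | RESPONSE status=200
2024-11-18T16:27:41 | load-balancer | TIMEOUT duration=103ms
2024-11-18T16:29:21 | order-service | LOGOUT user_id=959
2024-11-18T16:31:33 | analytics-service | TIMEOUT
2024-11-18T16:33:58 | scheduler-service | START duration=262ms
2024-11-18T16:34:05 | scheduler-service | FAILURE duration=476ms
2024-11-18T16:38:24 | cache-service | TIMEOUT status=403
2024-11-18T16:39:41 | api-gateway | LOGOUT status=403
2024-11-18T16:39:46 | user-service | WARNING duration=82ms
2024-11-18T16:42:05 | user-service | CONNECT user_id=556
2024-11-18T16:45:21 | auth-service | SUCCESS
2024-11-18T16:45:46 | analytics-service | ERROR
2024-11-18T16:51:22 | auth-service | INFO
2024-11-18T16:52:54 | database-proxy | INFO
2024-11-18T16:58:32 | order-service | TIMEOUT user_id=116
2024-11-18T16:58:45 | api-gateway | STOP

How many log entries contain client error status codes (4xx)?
3

To find matching entries:

1. Pattern to match: client error status codes (4xx)
2. Scan each log entry for the pattern
3. Count matches: 3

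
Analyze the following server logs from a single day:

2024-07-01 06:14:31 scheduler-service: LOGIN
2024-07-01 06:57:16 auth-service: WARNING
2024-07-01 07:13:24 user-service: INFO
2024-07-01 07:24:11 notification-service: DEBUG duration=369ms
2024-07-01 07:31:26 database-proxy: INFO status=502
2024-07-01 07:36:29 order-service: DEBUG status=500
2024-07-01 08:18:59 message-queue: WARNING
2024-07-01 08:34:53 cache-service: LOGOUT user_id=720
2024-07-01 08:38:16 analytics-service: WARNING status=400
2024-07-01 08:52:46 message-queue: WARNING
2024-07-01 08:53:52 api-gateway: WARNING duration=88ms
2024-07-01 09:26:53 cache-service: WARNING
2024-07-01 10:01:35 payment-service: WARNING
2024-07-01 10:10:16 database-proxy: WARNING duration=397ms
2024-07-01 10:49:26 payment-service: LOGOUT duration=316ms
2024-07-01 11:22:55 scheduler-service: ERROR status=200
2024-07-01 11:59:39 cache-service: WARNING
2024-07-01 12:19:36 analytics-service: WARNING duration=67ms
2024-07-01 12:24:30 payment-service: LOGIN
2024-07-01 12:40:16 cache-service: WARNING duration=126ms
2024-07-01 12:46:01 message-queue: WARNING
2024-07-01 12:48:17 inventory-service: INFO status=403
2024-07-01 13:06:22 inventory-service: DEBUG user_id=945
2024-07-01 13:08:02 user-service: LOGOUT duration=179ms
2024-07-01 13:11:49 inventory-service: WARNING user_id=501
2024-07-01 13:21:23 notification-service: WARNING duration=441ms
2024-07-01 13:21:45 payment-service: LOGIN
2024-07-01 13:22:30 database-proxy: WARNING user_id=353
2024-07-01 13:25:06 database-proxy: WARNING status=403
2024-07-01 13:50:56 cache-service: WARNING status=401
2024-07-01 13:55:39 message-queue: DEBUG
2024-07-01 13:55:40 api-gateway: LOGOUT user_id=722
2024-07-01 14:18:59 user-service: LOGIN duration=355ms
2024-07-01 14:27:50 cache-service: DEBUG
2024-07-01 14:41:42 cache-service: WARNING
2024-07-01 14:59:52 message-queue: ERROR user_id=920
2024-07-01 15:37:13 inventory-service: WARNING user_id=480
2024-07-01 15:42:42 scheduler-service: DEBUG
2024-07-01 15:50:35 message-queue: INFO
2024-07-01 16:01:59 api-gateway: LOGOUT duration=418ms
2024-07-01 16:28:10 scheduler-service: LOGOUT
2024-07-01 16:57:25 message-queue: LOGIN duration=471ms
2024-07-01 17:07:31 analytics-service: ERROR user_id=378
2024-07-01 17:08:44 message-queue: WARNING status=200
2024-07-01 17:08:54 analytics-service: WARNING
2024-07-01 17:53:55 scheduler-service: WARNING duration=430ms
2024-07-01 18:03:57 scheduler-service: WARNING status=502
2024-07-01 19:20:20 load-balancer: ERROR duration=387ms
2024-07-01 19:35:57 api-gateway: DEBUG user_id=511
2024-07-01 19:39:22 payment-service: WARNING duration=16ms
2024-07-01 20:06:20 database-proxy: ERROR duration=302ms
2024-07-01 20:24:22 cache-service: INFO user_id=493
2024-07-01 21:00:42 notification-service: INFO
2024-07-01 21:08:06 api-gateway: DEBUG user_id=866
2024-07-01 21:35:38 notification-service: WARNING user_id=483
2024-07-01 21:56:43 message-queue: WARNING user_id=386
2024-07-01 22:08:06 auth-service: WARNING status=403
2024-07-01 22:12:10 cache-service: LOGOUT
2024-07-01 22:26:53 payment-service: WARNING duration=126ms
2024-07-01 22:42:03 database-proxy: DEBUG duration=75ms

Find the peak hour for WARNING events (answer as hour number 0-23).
13

To find the peak hour:

1. Group all WARNING events by hour
2. Count events in each hour
3. Find hour with maximum count
4. Peak hour: 13 (with 5 events)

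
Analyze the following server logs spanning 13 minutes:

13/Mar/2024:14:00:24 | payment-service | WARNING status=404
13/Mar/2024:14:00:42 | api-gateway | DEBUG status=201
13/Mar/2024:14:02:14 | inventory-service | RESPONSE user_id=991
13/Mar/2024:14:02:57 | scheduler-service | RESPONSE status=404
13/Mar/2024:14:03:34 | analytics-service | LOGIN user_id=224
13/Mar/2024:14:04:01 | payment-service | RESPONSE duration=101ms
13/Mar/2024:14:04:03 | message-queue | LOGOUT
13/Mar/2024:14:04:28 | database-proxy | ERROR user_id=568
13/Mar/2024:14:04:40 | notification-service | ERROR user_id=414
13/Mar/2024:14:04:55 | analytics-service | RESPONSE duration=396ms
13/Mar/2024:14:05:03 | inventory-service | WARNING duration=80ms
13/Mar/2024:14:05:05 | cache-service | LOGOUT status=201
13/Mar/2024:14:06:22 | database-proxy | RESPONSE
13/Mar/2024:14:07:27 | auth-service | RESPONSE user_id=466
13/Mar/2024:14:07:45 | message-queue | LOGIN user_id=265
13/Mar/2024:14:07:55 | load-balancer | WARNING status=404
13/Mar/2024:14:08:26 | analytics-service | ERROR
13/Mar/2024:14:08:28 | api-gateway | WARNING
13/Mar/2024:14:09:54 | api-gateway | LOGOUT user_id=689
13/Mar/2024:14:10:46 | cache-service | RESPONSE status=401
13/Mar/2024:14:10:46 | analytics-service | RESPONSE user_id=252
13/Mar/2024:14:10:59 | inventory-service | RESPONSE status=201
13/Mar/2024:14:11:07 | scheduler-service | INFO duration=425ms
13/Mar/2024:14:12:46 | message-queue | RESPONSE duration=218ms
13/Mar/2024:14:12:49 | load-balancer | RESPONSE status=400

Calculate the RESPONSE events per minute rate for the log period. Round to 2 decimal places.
0.85

To calculate the rate:

1. Count total RESPONSE events: 11
2. Total time period: 13 minutes
3. Rate = 11 / 13 = 0.85 events per minute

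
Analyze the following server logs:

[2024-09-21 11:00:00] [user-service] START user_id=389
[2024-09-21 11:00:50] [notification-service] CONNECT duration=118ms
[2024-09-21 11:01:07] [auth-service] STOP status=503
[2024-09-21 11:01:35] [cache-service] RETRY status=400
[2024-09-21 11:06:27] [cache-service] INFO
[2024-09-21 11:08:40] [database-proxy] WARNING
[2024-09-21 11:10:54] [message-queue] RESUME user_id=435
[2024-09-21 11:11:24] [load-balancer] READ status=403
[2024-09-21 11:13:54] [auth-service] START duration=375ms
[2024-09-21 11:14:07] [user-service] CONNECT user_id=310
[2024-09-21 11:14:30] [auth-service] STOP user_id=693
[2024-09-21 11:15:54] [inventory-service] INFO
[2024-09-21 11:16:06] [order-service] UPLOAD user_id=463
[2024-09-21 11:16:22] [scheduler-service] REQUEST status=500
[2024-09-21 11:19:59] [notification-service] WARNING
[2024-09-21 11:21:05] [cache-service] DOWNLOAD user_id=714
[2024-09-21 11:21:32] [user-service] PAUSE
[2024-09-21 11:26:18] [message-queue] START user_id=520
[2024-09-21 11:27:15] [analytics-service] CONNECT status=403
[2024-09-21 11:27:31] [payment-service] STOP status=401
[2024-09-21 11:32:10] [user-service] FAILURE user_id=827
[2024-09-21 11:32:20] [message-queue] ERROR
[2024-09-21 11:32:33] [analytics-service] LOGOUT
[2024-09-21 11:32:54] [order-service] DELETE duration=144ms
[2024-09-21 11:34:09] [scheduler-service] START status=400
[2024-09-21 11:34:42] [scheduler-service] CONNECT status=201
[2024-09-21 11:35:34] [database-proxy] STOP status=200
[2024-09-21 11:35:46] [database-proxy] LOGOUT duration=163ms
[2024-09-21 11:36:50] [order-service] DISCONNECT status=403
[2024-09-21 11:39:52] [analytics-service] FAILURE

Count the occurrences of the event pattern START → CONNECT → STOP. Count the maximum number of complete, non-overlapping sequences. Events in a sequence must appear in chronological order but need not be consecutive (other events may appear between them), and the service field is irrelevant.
4

To count sequences:

1. Look for pattern: START → CONNECT → STOP
2. Greedily scan the log in chronological order, matching each sequence element in turn (ignoring service)
3. Each time the full pattern completes, increment the count and restart matching from the next event
4. Complete non-overlapping sequences found: 4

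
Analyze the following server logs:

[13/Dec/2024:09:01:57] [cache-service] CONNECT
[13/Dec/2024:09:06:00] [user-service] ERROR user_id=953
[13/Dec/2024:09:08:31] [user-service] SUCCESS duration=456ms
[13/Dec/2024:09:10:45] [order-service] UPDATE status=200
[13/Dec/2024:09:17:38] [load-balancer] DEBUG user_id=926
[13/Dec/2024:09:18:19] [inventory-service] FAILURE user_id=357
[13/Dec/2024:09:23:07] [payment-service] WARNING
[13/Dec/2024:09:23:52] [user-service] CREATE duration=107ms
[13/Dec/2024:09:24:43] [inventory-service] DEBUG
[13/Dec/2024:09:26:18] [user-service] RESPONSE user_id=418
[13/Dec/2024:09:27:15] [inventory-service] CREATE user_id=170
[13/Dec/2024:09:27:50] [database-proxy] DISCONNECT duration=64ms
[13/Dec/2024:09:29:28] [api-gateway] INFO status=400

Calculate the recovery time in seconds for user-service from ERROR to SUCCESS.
151

To calculate recovery time:

1. Find ERROR event for user-service: 13/Dec/2024:09:06:00
2. Find next SUCCESS event for user-service: 13/Dec/2024:09:08:31
3. Recovery time: 13/Dec/2024:09:08:31 - 13/Dec/2024:09:06:00 = 151 seconds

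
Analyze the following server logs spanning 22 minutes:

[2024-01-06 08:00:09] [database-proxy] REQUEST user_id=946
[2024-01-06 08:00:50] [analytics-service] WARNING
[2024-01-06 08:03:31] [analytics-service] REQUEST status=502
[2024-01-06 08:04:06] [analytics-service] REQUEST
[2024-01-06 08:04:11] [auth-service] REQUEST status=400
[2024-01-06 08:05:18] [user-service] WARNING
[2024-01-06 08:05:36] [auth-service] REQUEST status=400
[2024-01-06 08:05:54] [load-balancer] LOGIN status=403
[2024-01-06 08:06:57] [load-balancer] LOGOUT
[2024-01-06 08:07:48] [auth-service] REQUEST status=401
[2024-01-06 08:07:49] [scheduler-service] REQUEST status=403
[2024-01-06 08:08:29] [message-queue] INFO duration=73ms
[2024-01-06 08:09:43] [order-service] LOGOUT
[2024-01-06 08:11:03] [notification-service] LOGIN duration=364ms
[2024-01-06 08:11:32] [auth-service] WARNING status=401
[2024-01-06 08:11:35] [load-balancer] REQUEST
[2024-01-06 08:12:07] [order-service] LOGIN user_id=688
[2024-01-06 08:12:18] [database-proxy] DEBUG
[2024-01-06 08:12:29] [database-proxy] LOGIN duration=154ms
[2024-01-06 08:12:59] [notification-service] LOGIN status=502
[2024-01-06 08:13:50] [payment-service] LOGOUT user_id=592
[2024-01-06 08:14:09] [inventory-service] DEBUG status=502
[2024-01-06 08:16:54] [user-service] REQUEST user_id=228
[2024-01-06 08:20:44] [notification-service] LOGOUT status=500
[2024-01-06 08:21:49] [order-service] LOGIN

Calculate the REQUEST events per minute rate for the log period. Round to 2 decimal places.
0.41

To calculate the rate:

1. Count total REQUEST events: 9
2. Total time period: 22 minutes
3. Rate = 9 / 22 = 0.41 events per minute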